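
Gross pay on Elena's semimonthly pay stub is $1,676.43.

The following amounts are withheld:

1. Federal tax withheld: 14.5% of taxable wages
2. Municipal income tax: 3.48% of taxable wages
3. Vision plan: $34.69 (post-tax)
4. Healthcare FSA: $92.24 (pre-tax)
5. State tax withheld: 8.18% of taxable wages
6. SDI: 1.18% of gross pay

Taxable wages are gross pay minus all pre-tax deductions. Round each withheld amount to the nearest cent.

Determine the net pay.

$1,115.29

Healthcare FSA: $92.24
Taxable wages = $1,676.43 − $92.24 = $1,584.19
Municipal income tax: $1,584.19 × 0.0348 = $55.13
Federal tax withheld: $1,584.19 × 0.145 = $229.71
State tax withheld: $1,584.19 × 0.0818 = $129.59
SDI: $1,676.43 × 0.0118 = $19.78
Vision plan: $34.69
Total deductions = $92.24 + $55.13 + $229.71 + $129.59 + $19.78 + $34.69 = $561.14
Net pay = $1,676.43 − $561.14 = $1,115.29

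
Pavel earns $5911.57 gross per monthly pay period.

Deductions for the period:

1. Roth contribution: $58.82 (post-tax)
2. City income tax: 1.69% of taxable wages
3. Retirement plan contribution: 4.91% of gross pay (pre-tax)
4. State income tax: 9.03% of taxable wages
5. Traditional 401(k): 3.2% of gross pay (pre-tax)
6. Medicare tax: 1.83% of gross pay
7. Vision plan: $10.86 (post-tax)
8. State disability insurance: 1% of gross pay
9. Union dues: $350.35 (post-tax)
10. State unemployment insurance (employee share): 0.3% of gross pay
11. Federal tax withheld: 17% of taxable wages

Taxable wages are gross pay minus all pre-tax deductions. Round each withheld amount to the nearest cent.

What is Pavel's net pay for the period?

Traditional 401(k): $5911.57 × 0.032 = $189.17
Retirement plan contribution: $5911.57 × 0.0491 = $290.26
Pre-tax total = $189.17 + $290.26 = $479.43
Taxable wages = $5911.57 − $479.43 = $5432.14
State income tax: $5432.14 × 0.0903 = $490.52
City income tax: $5432.14 × 0.0169 = $91.80
Federal tax withheld: $5432.14 × 0.17 = $923.46
State disability insurance: $5911.57 × 0.01 = $59.12
Medicare tax: $5911.57 × 0.0183 = $108.18
State unemployment insurance (employee share): $5911.57 × 0.003 = $17.73
Union dues: $350.35
Roth contribution: $58.82
Vision plan: $10.86
Total deductions = $189.17 + $290.26 + $490.52 + $91.80 + $923.46 + $59.12 + $108.18 + $17.73 + $350.35 + $58.82 + $10.86 = $2590.27
Net pay = $5911.57 − $2590.27 = $3321.30

$3321.30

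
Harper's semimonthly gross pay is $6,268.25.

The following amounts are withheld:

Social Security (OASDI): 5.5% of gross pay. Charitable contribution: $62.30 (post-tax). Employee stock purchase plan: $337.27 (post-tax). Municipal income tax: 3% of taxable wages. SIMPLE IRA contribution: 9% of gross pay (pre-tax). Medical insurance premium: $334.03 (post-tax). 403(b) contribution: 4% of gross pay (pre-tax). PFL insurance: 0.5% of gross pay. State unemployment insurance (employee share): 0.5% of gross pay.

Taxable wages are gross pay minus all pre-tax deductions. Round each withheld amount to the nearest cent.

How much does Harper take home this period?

$4,148.75

403(b) contribution: $6,268.25 × 0.04 = $250.73
SIMPLE IRA contribution: $6,268.25 × 0.09 = $564.14
Pre-tax total = $250.73 + $564.14 = $814.87
Taxable wages = $6,268.25 − $814.87 = $5,453.38
Municipal income tax: $5,453.38 × 0.03 = $163.60
State unemployment insurance (employee share): $6,268.25 × 0.005 = $31.34
Social Security (OASDI): $6,268.25 × 0.055 = $344.75
PFL insurance: $6,268.25 × 0.005 = $31.34
Medical insurance premium: $334.03
Charitable contribution: $62.30
Employee stock purchase plan: $337.27
Total deductions = $250.73 + $564.14 + $163.60 + $31.34 + $344.75 + $31.34 + $334.03 + $62.30 + $337.27 = $2,119.50
Net pay = $6,268.25 − $2,119.50 = $4,148.75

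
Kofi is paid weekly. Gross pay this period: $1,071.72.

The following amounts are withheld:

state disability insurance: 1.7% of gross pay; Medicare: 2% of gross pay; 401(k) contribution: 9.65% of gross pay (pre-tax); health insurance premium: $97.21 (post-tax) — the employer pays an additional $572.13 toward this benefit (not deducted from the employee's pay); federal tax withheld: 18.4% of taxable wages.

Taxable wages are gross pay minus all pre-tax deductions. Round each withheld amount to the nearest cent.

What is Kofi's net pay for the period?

$653.27

401(k) contribution: $1,071.72 × 0.0965 = $103.42
Taxable wages = $1,071.72 − $103.42 = $968.30
Federal tax withheld: $968.30 × 0.184 = $178.17
Medicare: $1,071.72 × 0.02 = $21.43
State disability insurance: $1,071.72 × 0.017 = $18.22
Health insurance premium: $97.21
(Employer's $572.13 toward health insurance premium is not withheld from the employee.)
Total deductions = $103.42 + $178.17 + $21.43 + $18.22 + $97.21 = $418.45
Net pay = $1,071.72 − $418.45 = $653.27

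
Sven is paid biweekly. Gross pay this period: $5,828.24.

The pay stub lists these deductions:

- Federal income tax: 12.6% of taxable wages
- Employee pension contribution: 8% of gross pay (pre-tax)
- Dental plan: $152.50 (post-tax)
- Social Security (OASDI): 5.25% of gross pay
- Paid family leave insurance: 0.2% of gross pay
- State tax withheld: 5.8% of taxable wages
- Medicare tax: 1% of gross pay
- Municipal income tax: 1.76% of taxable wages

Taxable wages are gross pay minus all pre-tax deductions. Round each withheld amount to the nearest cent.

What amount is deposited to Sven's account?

$3,752.59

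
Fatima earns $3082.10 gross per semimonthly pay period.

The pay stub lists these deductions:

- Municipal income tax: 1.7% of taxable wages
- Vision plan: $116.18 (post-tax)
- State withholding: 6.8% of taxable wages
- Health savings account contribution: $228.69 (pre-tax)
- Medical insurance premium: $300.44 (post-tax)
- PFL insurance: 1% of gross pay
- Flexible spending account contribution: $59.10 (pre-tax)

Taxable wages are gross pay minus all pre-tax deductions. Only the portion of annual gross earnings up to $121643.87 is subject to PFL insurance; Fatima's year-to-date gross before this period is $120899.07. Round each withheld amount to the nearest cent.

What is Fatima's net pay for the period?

Health savings account contribution: $228.69
Flexible spending account contribution: $59.10
Pre-tax total = $228.69 + $59.10 = $287.79
Taxable wages = $3082.10 − $287.79 = $2794.31
State withholding: $2794.31 × 0.068 = $190.01
Municipal income tax: $2794.31 × 0.017 = $47.50
PFL insurance: only $121643.87 − $120899.07 = $744.80 of this check is subject → $744.80 × 0.01 = $7.45
Medical insurance premium: $300.44
Vision plan: $116.18
Total deductions = $228.69 + $59.10 + $190.01 + $47.50 + $7.45 + $300.44 + $116.18 = $949.37
Net pay = $3082.10 − $949.37 = $2132.73

$2132.73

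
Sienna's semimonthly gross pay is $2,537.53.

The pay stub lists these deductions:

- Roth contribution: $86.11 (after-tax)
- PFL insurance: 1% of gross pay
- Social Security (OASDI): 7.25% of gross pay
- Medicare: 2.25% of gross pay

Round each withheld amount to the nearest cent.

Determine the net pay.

Social Security (OASDI): $2,537.53 × 0.0725 = $183.97
Medicare: $2,537.53 × 0.0225 = $57.09
PFL insurance: $2,537.53 × 0.01 = $25.38
Roth contribution: $86.11
Total deductions = $183.97 + $57.09 + $25.38 + $86.11 = $352.55
Net pay = $2,537.53 − $352.55 = $2,184.98

$2,184.98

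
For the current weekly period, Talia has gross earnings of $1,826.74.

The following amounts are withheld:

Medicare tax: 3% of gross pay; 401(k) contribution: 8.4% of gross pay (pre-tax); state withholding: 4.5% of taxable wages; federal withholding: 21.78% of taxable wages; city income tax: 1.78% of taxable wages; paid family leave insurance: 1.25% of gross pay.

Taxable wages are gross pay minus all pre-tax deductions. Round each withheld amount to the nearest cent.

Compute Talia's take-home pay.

$1,126.14

401(k) contribution: $1,826.74 × 0.084 = $153.45
Taxable wages = $1,826.74 − $153.45 = $1,673.29
Federal withholding: $1,673.29 × 0.2178 = $364.44
State withholding: $1,673.29 × 0.045 = $75.30
City income tax: $1,673.29 × 0.0178 = $29.78
Paid family leave insurance: $1,826.74 × 0.0125 = $22.83
Medicare tax: $1,826.74 × 0.03 = $54.80
Total deductions = $153.45 + $364.44 + $75.30 + $29.78 + $22.83 + $54.80 = $700.60
Net pay = $1,826.74 − $700.60 = $1,126.14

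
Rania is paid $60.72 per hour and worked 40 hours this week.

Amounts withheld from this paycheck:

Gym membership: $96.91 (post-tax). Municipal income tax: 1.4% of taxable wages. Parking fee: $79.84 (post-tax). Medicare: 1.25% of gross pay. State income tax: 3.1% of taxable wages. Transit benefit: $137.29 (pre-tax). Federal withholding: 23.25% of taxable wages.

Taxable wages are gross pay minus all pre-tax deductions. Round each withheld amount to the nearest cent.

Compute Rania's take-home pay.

Gross pay: 40 × $60.72 = $2428.80
Transit benefit: $137.29
Taxable wages = $2428.80 − $137.29 = $2291.51
State income tax: $2291.51 × 0.031 = $71.04
Municipal income tax: $2291.51 × 0.014 = $32.08
Federal withholding: $2291.51 × 0.2325 = $532.78
Medicare: $2428.80 × 0.0125 = $30.36
Gym membership: $96.91
Parking fee: $79.84
Total deductions = $137.29 + $71.04 + $32.08 + $532.78 + $30.36 + $96.91 + $79.84 = $980.30
Net pay = $2428.80 − $980.30 = $1448.50

$1448.50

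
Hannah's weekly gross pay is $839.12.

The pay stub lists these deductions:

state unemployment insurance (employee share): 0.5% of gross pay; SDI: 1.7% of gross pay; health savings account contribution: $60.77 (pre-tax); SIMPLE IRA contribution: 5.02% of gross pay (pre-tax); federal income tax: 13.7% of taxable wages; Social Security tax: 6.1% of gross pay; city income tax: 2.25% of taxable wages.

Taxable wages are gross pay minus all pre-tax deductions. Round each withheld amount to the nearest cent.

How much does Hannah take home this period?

$549.14

SIMPLE IRA contribution: $839.12 × 0.0502 = $42.12
Health savings account contribution: $60.77
Pre-tax total = $42.12 + $60.77 = $102.89
Taxable wages = $839.12 − $102.89 = $736.23
City income tax: $736.23 × 0.0225 = $16.57
Federal income tax: $736.23 × 0.137 = $100.86
Social Security tax: $839.12 × 0.061 = $51.19
SDI: $839.12 × 0.017 = $14.27
State unemployment insurance (employee share): $839.12 × 0.005 = $4.20
Total deductions = $42.12 + $60.77 + $16.57 + $100.86 + $51.19 + $14.27 + $4.20 = $289.98
Net pay = $839.12 − $289.98 = $549.14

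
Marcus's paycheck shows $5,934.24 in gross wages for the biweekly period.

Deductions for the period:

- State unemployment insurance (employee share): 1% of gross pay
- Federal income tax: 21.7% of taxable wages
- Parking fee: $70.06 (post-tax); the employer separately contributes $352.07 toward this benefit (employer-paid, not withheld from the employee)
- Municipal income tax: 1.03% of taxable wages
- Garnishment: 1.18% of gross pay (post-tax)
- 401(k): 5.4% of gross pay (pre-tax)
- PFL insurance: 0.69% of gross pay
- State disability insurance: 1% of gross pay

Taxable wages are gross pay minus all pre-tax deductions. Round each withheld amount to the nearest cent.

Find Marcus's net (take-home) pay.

401(k): $5,934.24 × 0.054 = $320.45
Taxable wages = $5,934.24 − $320.45 = $5,613.79
Municipal income tax: $5,613.79 × 0.0103 = $57.82
Federal income tax: $5,613.79 × 0.217 = $1,218.19
PFL insurance: $5,934.24 × 0.0069 = $40.95
State unemployment insurance (employee share): $5,934.24 × 0.01 = $59.34
State disability insurance: $5,934.24 × 0.01 = $59.34
Garnishment: $5,934.24 × 0.0118 = $70.02
Parking fee: $70.06
(Employer's $352.07 toward parking fee is not withheld from the employee.)
Total deductions = $320.45 + $57.82 + $1,218.19 + $40.95 + $59.34 + $59.34 + $70.02 + $70.06 = $1,896.17
Net pay = $5,934.24 − $1,896.17 = $4,038.07

$4,038.07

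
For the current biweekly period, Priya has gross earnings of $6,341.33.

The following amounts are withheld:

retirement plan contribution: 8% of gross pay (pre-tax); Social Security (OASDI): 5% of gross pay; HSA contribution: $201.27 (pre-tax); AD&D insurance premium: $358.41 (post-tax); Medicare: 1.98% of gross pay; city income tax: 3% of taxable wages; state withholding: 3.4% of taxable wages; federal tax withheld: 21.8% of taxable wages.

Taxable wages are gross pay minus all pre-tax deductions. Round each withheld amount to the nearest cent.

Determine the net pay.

$3,243.28

Retirement plan contribution: $6,341.33 × 0.08 = $507.31
HSA contribution: $201.27
Pre-tax total = $507.31 + $201.27 = $708.58
Taxable wages = $6,341.33 − $708.58 = $5,632.75
State withholding: $5,632.75 × 0.034 = $191.51
City income tax: $5,632.75 × 0.03 = $168.98
Federal tax withheld: $5,632.75 × 0.218 = $1,227.94
Medicare: $6,341.33 × 0.0198 = $125.56
Social Security (OASDI): $6,341.33 × 0.05 = $317.07
AD&D insurance premium: $358.41
Total deductions = $507.31 + $201.27 + $191.51 + $168.98 + $1,227.94 + $125.56 + $317.07 + $358.41 = $3,098.05
Net pay = $6,341.33 − $3,098.05 = $3,243.28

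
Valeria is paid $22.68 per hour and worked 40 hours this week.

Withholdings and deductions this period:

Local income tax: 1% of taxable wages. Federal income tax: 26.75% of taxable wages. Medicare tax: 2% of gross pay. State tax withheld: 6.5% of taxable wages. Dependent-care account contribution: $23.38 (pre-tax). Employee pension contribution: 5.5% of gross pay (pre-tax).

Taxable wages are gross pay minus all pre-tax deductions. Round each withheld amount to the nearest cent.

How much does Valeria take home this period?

Gross pay: 40 × $22.68 = $907.20
Dependent-care account contribution: $23.38
Employee pension contribution: $907.20 × 0.055 = $49.90
Pre-tax total = $23.38 + $49.90 = $73.28
Taxable wages = $907.20 − $73.28 = $833.92
Local income tax: $833.92 × 0.01 = $8.34
State tax withheld: $833.92 × 0.065 = $54.20
Federal income tax: $833.92 × 0.2675 = $223.07
Medicare tax: $907.20 × 0.02 = $18.14
Total deductions = $23.38 + $49.90 + $8.34 + $54.20 + $223.07 + $18.14 = $377.03
Net pay = $907.20 − $377.03 = $530.17

$530.17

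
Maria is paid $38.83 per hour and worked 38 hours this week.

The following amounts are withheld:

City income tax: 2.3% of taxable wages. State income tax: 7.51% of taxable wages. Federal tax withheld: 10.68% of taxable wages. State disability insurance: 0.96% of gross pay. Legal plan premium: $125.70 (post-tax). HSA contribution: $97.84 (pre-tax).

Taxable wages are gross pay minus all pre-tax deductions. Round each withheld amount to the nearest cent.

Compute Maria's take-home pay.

$955.53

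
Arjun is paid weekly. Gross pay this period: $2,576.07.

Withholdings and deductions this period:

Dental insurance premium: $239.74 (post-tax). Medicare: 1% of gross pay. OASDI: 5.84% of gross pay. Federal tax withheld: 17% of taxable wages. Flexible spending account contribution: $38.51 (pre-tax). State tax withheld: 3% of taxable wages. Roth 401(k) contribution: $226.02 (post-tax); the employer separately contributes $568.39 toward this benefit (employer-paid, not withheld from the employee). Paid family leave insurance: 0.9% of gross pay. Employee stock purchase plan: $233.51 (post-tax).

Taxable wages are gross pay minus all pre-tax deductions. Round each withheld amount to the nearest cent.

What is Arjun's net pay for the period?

Flexible spending account contribution: $38.51
Taxable wages = $2,576.07 − $38.51 = $2,537.56
Federal tax withheld: $2,537.56 × 0.17 = $431.39
State tax withheld: $2,537.56 × 0.03 = $76.13
Medicare: $2,576.07 × 0.01 = $25.76
Paid family leave insurance: $2,576.07 × 0.009 = $23.18
OASDI: $2,576.07 × 0.0584 = $150.44
Employee stock purchase plan: $233.51
Roth 401(k) contribution: $226.02
Dental insurance premium: $239.74
(Employer's $568.39 toward Roth 401(k) contribution is not withheld from the employee.)
Total deductions = $38.51 + $431.39 + $76.13 + $25.76 + $23.18 + $150.44 + $233.51 + $226.02 + $239.74 = $1,444.68
Net pay = $2,576.07 − $1,444.68 = $1,131.39

$1,131.39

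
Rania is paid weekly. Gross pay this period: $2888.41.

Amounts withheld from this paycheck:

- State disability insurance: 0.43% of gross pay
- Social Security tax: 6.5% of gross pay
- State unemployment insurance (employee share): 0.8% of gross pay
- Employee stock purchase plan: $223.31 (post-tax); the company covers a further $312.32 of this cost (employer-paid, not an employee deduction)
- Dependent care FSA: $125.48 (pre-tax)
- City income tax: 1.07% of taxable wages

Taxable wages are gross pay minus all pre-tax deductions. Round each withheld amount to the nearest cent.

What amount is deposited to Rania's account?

$2286.78

Dependent care FSA: $125.48
Taxable wages = $2888.41 − $125.48 = $2762.93
City income tax: $2762.93 × 0.0107 = $29.56
State unemployment insurance (employee share): $2888.41 × 0.008 = $23.11
State disability insurance: $2888.41 × 0.0043 = $12.42
Social Security tax: $2888.41 × 0.065 = $187.75
Employee stock purchase plan: $223.31
(Employer's $312.32 toward employee stock purchase plan is not withheld from the employee.)
Total deductions = $125.48 + $29.56 + $23.11 + $12.42 + $187.75 + $223.31 = $601.63
Net pay = $2888.41 − $601.63 = $2286.78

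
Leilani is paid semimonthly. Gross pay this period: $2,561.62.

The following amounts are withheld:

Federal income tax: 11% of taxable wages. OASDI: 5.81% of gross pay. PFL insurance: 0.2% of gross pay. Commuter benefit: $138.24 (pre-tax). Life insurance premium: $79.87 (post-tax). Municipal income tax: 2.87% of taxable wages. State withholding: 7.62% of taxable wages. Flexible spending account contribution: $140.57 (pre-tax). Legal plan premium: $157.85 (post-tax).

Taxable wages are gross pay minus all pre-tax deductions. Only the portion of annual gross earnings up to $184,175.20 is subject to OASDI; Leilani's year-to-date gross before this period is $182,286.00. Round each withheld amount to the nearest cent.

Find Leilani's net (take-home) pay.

$1,439.63

Commuter benefit: $138.24
Flexible spending account contribution: $140.57
Pre-tax total = $138.24 + $140.57 = $278.81
Taxable wages = $2,561.62 − $278.81 = $2,282.81
Municipal income tax: $2,282.81 × 0.0287 = $65.52
Federal income tax: $2,282.81 × 0.11 = $251.11
State withholding: $2,282.81 × 0.0762 = $173.95
OASDI: only $184,175.20 − $182,286.00 = $1,889.20 of this check is subject → $1,889.20 × 0.0581 = $109.76
PFL insurance: $2,561.62 × 0.002 = $5.12
Life insurance premium: $79.87
Legal plan premium: $157.85
Total deductions = $138.24 + $140.57 + $65.52 + $251.11 + $173.95 + $109.76 + $5.12 + $79.87 + $157.85 = $1,121.99
Net pay = $2,561.62 − $1,121.99 = $1,439.63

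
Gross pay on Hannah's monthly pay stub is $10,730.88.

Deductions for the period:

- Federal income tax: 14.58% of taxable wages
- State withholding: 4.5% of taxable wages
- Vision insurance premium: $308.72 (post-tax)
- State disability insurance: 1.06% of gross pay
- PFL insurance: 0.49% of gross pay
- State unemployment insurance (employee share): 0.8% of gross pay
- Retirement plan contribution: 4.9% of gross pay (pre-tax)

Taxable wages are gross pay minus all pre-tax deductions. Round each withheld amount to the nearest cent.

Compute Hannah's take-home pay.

$7,697.04

Retirement plan contribution: $10,730.88 × 0.049 = $525.81
Taxable wages = $10,730.88 − $525.81 = $10,205.07
Federal income tax: $10,205.07 × 0.1458 = $1,487.90
State withholding: $10,205.07 × 0.045 = $459.23
State unemployment insurance (employee share): $10,730.88 × 0.008 = $85.85
PFL insurance: $10,730.88 × 0.0049 = $52.58
State disability insurance: $10,730.88 × 0.0106 = $113.75
Vision insurance premium: $308.72
Total deductions = $525.81 + $1,487.90 + $459.23 + $85.85 + $52.58 + $113.75 + $308.72 = $3,033.84
Net pay = $10,730.88 − $3,033.84 = $7,697.04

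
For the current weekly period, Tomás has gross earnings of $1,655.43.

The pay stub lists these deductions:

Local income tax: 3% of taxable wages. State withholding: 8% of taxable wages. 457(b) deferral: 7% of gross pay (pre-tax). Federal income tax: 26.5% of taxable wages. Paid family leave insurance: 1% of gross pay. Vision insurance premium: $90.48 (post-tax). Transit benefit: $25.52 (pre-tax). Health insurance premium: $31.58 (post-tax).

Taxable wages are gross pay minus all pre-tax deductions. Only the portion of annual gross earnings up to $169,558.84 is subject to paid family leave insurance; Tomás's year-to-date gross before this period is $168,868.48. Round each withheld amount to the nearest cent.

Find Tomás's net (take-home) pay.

$817.31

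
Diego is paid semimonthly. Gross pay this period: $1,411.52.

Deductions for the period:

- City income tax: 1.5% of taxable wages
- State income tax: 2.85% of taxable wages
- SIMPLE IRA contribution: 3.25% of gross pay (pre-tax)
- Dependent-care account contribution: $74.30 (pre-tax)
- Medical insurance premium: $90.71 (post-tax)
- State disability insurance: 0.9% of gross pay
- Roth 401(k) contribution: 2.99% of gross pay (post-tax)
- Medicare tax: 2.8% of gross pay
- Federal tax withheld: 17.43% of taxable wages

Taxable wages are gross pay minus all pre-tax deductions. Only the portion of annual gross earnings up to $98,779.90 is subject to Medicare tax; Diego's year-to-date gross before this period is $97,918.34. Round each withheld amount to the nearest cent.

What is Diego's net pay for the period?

Dependent-care account contribution: $74.30
SIMPLE IRA contribution: $1,411.52 × 0.0325 = $45.87
Pre-tax total = $74.30 + $45.87 = $120.17
Taxable wages = $1,411.52 − $120.17 = $1,291.35
State income tax: $1,291.35 × 0.0285 = $36.80
City income tax: $1,291.35 × 0.015 = $19.37
Federal tax withheld: $1,291.35 × 0.1743 = $225.08
Medicare tax: only $98,779.90 − $97,918.34 = $861.56 of this check is subject → $861.56 × 0.028 = $24.12
State disability insurance: $1,411.52 × 0.009 = $12.70
Roth 401(k) contribution: $1,411.52 × 0.0299 = $42.20
Medical insurance premium: $90.71
Total deductions = $74.30 + $45.87 + $36.80 + $19.37 + $225.08 + $24.12 + $12.70 + $42.20 + $90.71 = $571.15
Net pay = $1,411.52 − $571.15 = $840.37

$840.37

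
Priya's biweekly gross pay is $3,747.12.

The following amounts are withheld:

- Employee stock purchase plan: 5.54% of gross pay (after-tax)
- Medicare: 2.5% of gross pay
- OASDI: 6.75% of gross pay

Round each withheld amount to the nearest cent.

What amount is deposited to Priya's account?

$3,192.92

Medicare: $3,747.12 × 0.025 = $93.68
OASDI: $3,747.12 × 0.0675 = $252.93
Employee stock purchase plan: $3,747.12 × 0.0554 = $207.59
Total deductions = $93.68 + $252.93 + $207.59 = $554.20
Net pay = $3,747.12 − $554.20 = $3,192.92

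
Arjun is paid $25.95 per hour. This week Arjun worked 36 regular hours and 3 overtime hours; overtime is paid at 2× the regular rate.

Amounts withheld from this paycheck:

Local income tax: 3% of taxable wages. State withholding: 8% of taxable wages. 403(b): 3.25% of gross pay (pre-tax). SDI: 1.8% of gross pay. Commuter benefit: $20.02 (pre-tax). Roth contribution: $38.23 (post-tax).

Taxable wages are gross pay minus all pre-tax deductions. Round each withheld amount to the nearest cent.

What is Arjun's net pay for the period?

$862.82

Regular pay: 36 × $25.95 = $934.20
Overtime pay: 3 × $25.95 × 2 = $155.70
Gross pay = $934.20 + $155.70 = $1,089.90
403(b): $1,089.90 × 0.0325 = $35.42
Commuter benefit: $20.02
Pre-tax total = $35.42 + $20.02 = $55.44
Taxable wages = $1,089.90 − $55.44 = $1,034.46
State withholding: $1,034.46 × 0.08 = $82.76
Local income tax: $1,034.46 × 0.03 = $31.03
SDI: $1,089.90 × 0.018 = $19.62
Roth contribution: $38.23
Total deductions = $35.42 + $20.02 + $82.76 + $31.03 + $19.62 + $38.23 = $227.08
Net pay = $1,089.90 − $227.08 = $862.82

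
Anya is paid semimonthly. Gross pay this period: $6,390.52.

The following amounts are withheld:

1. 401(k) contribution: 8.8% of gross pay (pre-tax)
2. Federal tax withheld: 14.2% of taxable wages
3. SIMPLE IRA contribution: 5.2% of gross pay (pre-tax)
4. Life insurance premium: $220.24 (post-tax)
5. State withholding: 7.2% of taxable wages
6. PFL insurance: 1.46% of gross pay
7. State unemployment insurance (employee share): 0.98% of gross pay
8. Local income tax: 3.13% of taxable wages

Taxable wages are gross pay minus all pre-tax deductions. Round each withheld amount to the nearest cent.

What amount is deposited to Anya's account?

$3,771.54

401(k) contribution: $6,390.52 × 0.088 = $562.37
SIMPLE IRA contribution: $6,390.52 × 0.052 = $332.31
Pre-tax total = $562.37 + $332.31 = $894.68
Taxable wages = $6,390.52 − $894.68 = $5,495.84
State withholding: $5,495.84 × 0.072 = $395.70
Local income tax: $5,495.84 × 0.0313 = $172.02
Federal tax withheld: $5,495.84 × 0.142 = $780.41
State unemployment insurance (employee share): $6,390.52 × 0.0098 = $62.63
PFL insurance: $6,390.52 × 0.0146 = $93.30
Life insurance premium: $220.24
Total deductions = $562.37 + $332.31 + $395.70 + $172.02 + $780.41 + $62.63 + $93.30 + $220.24 = $2,618.98
Net pay = $6,390.52 − $2,618.98 = $3,771.54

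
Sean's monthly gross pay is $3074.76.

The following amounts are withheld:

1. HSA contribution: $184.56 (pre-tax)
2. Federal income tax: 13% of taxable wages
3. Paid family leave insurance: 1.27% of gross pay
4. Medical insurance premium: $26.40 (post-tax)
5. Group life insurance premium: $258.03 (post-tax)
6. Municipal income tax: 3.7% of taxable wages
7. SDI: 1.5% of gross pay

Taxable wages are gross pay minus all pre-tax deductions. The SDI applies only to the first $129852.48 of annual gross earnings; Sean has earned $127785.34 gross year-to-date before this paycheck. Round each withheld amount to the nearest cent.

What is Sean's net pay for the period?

HSA contribution: $184.56
Taxable wages = $3074.76 − $184.56 = $2890.20
Federal income tax: $2890.20 × 0.13 = $375.73
Municipal income tax: $2890.20 × 0.037 = $106.94
Paid family leave insurance: $3074.76 × 0.0127 = $39.05
SDI: only $129852.48 − $127785.34 = $2067.14 of this check is subject → $2067.14 × 0.015 = $31.01
Medical insurance premium: $26.40
Group life insurance premium: $258.03
Total deductions = $184.56 + $375.73 + $106.94 + $39.05 + $31.01 + $26.40 + $258.03 = $1021.72
Net pay = $3074.76 − $1021.72 = $2053.04

$2053.04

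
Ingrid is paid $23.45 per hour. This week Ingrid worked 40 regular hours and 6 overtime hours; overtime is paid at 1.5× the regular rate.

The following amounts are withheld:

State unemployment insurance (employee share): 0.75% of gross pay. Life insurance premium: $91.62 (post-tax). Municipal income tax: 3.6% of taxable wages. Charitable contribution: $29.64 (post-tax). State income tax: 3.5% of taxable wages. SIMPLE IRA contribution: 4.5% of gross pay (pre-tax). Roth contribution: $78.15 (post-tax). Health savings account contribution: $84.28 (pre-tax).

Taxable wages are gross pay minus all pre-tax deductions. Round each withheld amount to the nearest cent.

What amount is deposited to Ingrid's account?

$733.10

Regular pay: 40 × $23.45 = $938.00
Overtime pay: 6 × $23.45 × 1.5 = $211.05
Gross pay = $938.00 + $211.05 = $1149.05
SIMPLE IRA contribution: $1149.05 × 0.045 = $51.71
Health savings account contribution: $84.28
Pre-tax total = $51.71 + $84.28 = $135.99
Taxable wages = $1149.05 − $135.99 = $1013.06
Municipal income tax: $1013.06 × 0.036 = $36.47
State income tax: $1013.06 × 0.035 = $35.46
State unemployment insurance (employee share): $1149.05 × 0.0075 = $8.62
Charitable contribution: $29.64
Roth contribution: $78.15
Life insurance premium: $91.62
Total deductions = $51.71 + $84.28 + $36.47 + $35.46 + $8.62 + $29.64 + $78.15 + $91.62 = $415.95
Net pay = $1149.05 − $415.95 = $733.10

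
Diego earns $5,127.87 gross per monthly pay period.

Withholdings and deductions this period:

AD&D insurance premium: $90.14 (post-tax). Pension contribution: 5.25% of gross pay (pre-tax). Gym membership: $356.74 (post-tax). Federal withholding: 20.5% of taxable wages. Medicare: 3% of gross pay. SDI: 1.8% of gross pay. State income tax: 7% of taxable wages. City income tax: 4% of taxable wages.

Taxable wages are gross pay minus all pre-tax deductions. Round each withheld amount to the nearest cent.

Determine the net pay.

$2,635.15

Pension contribution: $5,127.87 × 0.0525 = $269.21
Taxable wages = $5,127.87 − $269.21 = $4,858.66
City income tax: $4,858.66 × 0.04 = $194.35
State income tax: $4,858.66 × 0.07 = $340.11
Federal withholding: $4,858.66 × 0.205 = $996.03
Medicare: $5,127.87 × 0.03 = $153.84
SDI: $5,127.87 × 0.018 = $92.30
Gym membership: $356.74
AD&D insurance premium: $90.14
Total deductions = $269.21 + $194.35 + $340.11 + $996.03 + $153.84 + $92.30 + $356.74 + $90.14 = $2,492.72
Net pay = $5,127.87 − $2,492.72 = $2,635.15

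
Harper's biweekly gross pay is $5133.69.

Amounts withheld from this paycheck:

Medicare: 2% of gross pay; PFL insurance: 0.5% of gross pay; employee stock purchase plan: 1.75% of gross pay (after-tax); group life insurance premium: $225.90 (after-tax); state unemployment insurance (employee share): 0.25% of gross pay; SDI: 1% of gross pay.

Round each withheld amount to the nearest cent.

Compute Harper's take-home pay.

SDI: $5133.69 × 0.01 = $51.34
PFL insurance: $5133.69 × 0.005 = $25.67
State unemployment insurance (employee share): $5133.69 × 0.0025 = $12.83
Medicare: $5133.69 × 0.02 = $102.67
Employee stock purchase plan: $5133.69 × 0.0175 = $89.84
Group life insurance premium: $225.90
Total deductions = $51.34 + $25.67 + $12.83 + $102.67 + $89.84 + $225.90 = $508.25
Net pay = $5133.69 − $508.25 = $4625.44

$4625.44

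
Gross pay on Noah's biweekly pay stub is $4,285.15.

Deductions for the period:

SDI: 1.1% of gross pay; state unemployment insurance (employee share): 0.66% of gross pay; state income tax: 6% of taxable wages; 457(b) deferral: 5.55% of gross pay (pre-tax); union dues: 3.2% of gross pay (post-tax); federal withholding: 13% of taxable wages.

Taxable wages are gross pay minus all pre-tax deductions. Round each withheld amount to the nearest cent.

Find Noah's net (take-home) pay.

457(b) deferral: $4,285.15 × 0.0555 = $237.83
Taxable wages = $4,285.15 − $237.83 = $4,047.32
Federal withholding: $4,047.32 × 0.13 = $526.15
State income tax: $4,047.32 × 0.06 = $242.84
SDI: $4,285.15 × 0.011 = $47.14
State unemployment insurance (employee share): $4,285.15 × 0.0066 = $28.28
Union dues: $4,285.15 × 0.032 = $137.12
Total deductions = $237.83 + $526.15 + $242.84 + $47.14 + $28.28 + $137.12 = $1,219.36
Net pay = $4,285.15 − $1,219.36 = $3,065.79

$3,065.79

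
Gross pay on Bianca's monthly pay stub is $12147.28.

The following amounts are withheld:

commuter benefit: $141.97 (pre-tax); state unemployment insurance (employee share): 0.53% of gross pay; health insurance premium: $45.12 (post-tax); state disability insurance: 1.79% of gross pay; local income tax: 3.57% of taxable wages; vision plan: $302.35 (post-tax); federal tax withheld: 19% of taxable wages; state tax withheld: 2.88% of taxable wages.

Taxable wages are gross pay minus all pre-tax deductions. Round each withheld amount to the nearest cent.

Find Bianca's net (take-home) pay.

$8320.67

Commuter benefit: $141.97
Taxable wages = $12147.28 − $141.97 = $12005.31
Local income tax: $12005.31 × 0.0357 = $428.59
State tax withheld: $12005.31 × 0.0288 = $345.75
Federal tax withheld: $12005.31 × 0.19 = $2281.01
State disability insurance: $12147.28 × 0.0179 = $217.44
State unemployment insurance (employee share): $12147.28 × 0.0053 = $64.38
Vision plan: $302.35
Health insurance premium: $45.12
Total deductions = $141.97 + $428.59 + $345.75 + $2281.01 + $217.44 + $64.38 + $302.35 + $45.12 = $3826.61
Net pay = $12147.28 − $3826.61 = $8320.67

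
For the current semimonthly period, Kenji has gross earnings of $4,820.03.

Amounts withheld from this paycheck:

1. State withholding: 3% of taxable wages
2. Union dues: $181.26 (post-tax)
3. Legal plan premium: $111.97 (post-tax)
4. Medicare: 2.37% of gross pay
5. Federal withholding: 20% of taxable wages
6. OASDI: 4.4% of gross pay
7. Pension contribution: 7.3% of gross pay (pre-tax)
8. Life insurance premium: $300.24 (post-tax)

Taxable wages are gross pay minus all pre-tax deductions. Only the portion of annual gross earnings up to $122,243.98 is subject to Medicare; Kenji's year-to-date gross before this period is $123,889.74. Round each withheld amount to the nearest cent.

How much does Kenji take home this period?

Pension contribution: $4,820.03 × 0.073 = $351.86
Taxable wages = $4,820.03 − $351.86 = $4,468.17
Federal withholding: $4,468.17 × 0.2 = $893.63
State withholding: $4,468.17 × 0.03 = $134.05
OASDI: $4,820.03 × 0.044 = $212.08
Medicare: annual cap $122,243.98 already reached (YTD $123,889.74), so $0.00
Life insurance premium: $300.24
Legal plan premium: $111.97
Union dues: $181.26
Total deductions = $351.86 + $893.63 + $134.05 + $212.08 + $0.00 + $300.24 + $111.97 + $181.26 = $2,185.09
Net pay = $4,820.03 − $2,185.09 = $2,634.94

$2,634.94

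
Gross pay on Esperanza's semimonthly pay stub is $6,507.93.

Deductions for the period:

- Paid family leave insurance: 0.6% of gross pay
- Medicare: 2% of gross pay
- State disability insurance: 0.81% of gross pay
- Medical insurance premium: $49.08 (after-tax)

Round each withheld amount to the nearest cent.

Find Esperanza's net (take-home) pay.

Medicare: $6,507.93 × 0.02 = $130.16
Paid family leave insurance: $6,507.93 × 0.006 = $39.05
State disability insurance: $6,507.93 × 0.0081 = $52.71
Medical insurance premium: $49.08
Total deductions = $130.16 + $39.05 + $52.71 + $49.08 = $271.00
Net pay = $6,507.93 − $271.00 = $6,236.93

$6,236.93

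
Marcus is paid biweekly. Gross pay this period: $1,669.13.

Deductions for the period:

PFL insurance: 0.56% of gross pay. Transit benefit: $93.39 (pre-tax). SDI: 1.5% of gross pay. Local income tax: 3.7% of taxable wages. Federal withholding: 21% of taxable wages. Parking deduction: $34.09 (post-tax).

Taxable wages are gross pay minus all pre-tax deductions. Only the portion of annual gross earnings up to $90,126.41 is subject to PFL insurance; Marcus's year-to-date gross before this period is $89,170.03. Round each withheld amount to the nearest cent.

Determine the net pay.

$1,122.04

Transit benefit: $93.39
Taxable wages = $1,669.13 − $93.39 = $1,575.74
Federal withholding: $1,575.74 × 0.21 = $330.91
Local income tax: $1,575.74 × 0.037 = $58.30
PFL insurance: only $90,126.41 − $89,170.03 = $956.38 of this check is subject → $956.38 × 0.0056 = $5.36
SDI: $1,669.13 × 0.015 = $25.04
Parking deduction: $34.09
Total deductions = $93.39 + $330.91 + $58.30 + $5.36 + $25.04 + $34.09 = $547.09
Net pay = $1,669.13 − $547.09 = $1,122.04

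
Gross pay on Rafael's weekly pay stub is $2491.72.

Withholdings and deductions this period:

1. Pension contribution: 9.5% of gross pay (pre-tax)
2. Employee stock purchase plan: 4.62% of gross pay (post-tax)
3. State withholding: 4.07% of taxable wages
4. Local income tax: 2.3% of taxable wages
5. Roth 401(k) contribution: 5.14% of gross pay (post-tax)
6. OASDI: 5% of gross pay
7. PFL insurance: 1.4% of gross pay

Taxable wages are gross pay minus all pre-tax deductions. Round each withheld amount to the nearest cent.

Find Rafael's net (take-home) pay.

Pension contribution: $2491.72 × 0.095 = $236.71
Taxable wages = $2491.72 − $236.71 = $2255.01
Local income tax: $2255.01 × 0.023 = $51.87
State withholding: $2255.01 × 0.0407 = $91.78
PFL insurance: $2491.72 × 0.014 = $34.88
OASDI: $2491.72 × 0.05 = $124.59
Roth 401(k) contribution: $2491.72 × 0.0514 = $128.07
Employee stock purchase plan: $2491.72 × 0.0462 = $115.12
Total deductions = $236.71 + $51.87 + $91.78 + $34.88 + $124.59 + $128.07 + $115.12 = $783.02
Net pay = $2491.72 − $783.02 = $1708.70

$1708.70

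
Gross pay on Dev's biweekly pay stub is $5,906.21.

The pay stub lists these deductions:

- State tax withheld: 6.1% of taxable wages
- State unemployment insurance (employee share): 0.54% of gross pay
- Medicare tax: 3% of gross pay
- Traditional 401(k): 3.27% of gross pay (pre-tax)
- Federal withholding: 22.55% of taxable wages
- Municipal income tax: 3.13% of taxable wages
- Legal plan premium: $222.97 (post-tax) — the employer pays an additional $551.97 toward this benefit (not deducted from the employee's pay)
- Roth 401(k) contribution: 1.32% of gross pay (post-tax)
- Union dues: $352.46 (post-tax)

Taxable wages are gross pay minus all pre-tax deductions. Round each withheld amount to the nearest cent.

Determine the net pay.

Traditional 401(k): $5,906.21 × 0.0327 = $193.13
Taxable wages = $5,906.21 − $193.13 = $5,713.08
Municipal income tax: $5,713.08 × 0.0313 = $178.82
State tax withheld: $5,713.08 × 0.061 = $348.50
Federal withholding: $5,713.08 × 0.2255 = $1,288.30
State unemployment insurance (employee share): $5,906.21 × 0.0054 = $31.89
Medicare tax: $5,906.21 × 0.03 = $177.19
Union dues: $352.46
Legal plan premium: $222.97
Roth 401(k) contribution: $5,906.21 × 0.0132 = $77.96
(Employer's $551.97 toward legal plan premium is not withheld from the employee.)
Total deductions = $193.13 + $178.82 + $348.50 + $1,288.30 + $31.89 + $177.19 + $352.46 + $222.97 + $77.96 = $2,871.22
Net pay = $5,906.21 − $2,871.22 = $3,034.99

$3,034.99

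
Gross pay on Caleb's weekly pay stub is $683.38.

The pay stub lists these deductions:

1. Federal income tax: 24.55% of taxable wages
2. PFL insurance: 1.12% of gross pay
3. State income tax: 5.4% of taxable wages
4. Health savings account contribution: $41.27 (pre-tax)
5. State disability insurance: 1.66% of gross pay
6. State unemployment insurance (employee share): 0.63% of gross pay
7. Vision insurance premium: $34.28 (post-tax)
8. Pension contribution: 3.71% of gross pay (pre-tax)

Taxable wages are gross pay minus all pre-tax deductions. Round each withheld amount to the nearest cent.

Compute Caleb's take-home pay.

Health savings account contribution: $41.27
Pension contribution: $683.38 × 0.0371 = $25.35
Pre-tax total = $41.27 + $25.35 = $66.62
Taxable wages = $683.38 − $66.62 = $616.76
State income tax: $616.76 × 0.054 = $33.31
Federal income tax: $616.76 × 0.2455 = $151.41
State unemployment insurance (employee share): $683.38 × 0.0063 = $4.31
State disability insurance: $683.38 × 0.0166 = $11.34
PFL insurance: $683.38 × 0.0112 = $7.65
Vision insurance premium: $34.28
Total deductions = $41.27 + $25.35 + $33.31 + $151.41 + $4.31 + $11.34 + $7.65 + $34.28 = $308.92
Net pay = $683.38 − $308.92 = $374.46

$374.46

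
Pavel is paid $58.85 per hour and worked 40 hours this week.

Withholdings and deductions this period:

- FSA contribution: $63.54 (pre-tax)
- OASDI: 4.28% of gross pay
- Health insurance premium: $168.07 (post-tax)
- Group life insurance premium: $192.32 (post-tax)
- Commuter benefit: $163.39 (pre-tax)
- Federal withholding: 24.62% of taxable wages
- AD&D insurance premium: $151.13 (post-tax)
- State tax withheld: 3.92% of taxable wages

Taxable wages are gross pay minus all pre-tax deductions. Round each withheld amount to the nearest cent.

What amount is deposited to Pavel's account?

Gross pay: 40 × $58.85 = $2,354.00
FSA contribution: $63.54
Commuter benefit: $163.39
Pre-tax total = $63.54 + $163.39 = $226.93
Taxable wages = $2,354.00 − $226.93 = $2,127.07
State tax withheld: $2,127.07 × 0.0392 = $83.38
Federal withholding: $2,127.07 × 0.2462 = $523.68
OASDI: $2,354.00 × 0.0428 = $100.75
Group life insurance premium: $192.32
Health insurance premium: $168.07
AD&D insurance premium: $151.13
Total deductions = $63.54 + $163.39 + $83.38 + $523.68 + $100.75 + $192.32 + $168.07 + $151.13 = $1,446.26
Net pay = $2,354.00 − $1,446.26 = $907.74

$907.74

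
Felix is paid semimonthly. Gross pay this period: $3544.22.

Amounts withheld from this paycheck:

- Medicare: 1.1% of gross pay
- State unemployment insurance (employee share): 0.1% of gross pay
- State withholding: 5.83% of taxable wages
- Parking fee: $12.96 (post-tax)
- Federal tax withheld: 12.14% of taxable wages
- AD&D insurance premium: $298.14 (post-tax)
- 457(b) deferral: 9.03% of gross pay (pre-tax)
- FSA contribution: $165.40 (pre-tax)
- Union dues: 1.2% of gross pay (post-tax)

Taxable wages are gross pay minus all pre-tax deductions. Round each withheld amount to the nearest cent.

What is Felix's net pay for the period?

FSA contribution: $165.40
457(b) deferral: $3544.22 × 0.0903 = $320.04
Pre-tax total = $165.40 + $320.04 = $485.44
Taxable wages = $3544.22 − $485.44 = $3058.78
Federal tax withheld: $3058.78 × 0.1214 = $371.34
State withholding: $3058.78 × 0.0583 = $178.33
State unemployment insurance (employee share): $3544.22 × 0.001 = $3.54
Medicare: $3544.22 × 0.011 = $38.99
AD&D insurance premium: $298.14
Union dues: $3544.22 × 0.012 = $42.53
Parking fee: $12.96
Total deductions = $165.40 + $320.04 + $371.34 + $178.33 + $3.54 + $38.99 + $298.14 + $42.53 + $12.96 = $1431.27
Net pay = $3544.22 − $1431.27 = $2112.95

$2112.95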